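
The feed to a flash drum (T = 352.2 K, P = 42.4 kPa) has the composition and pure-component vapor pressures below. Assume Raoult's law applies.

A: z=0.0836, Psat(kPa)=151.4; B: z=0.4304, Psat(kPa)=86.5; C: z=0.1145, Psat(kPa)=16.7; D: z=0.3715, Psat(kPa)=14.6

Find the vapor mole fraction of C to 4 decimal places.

Raoult's law: Kᵢ = Pᵢˢᵃᵗ/P = Pᵢˢᵃᵗ/42.4.
  K_A = 151.4/42.4 = 3.570755, K_B = 86.5/42.4 = 2.040094, K_C = 16.7/42.4 = 0.393868, K_D = 14.6/42.4 = 0.344340
Material balance + equilibrium reduce to Σ zᵢ(Kᵢ−1)/(1+ψ(Kᵢ−1)) = 0.
Check two-phase: ΣzᵢKᵢ = 1.3496 > 1 and Σzᵢ/Kᵢ = 1.6040 > 1, so g(0) = 0.3496 > 0 and g(1) = -0.6040 < 0.
Newton iteration, ψ⁰ = 0.5:
  ψ = 0.5000: g = -0.07342, g' = -0.7474 → ψ = 0.4018
  ψ = 0.4018: g = -0.00099, g' = -0.7332 → ψ = 0.4004
Converged at ψ = 0.4004.
Compositions from xᵢ = zᵢ/(1+ψ(Kᵢ−1)), yᵢ = Kᵢxᵢ:
  A: x = 0.0412, y = 0.1471
  B: x = 0.3039, y = 0.6199
  C: x = 0.1512, y = 0.0596
  D: x = 0.5038, y = 0.1735

y_C = 0.0596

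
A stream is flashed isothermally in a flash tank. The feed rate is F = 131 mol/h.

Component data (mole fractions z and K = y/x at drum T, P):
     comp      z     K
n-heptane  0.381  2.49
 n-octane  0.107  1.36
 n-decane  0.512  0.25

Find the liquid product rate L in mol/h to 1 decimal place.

Iterate (Newton) starting at ψ = 0.47:
  ψ = 0.470: g = -0.2262, g' = -0.990 → ψ = 0.241
  ψ = 0.241: g = -0.0159, g' = -0.899 → ψ = 0.224
Converged at ψ = 0.224.
Then V = ψ·F = 0.2237·131 = 29.3 mol/h and L = F − V = 101.7 mol/h.

L = 101.7 mol/h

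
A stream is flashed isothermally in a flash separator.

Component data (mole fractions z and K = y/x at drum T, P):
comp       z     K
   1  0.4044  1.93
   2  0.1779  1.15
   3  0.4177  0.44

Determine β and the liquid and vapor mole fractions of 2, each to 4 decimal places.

β = 0.3947, x_2 = 0.1680, y_2 = 0.1931

Material balance + equilibrium reduce to Σ zᵢ(Kᵢ−1)/(1+β(Kᵢ−1)) = 0.
Check two-phase: ΣzᵢKᵢ = 1.1689 > 1 and Σzᵢ/Kᵢ = 1.3135 > 1, so g(0) = 0.1689 > 0 and g(1) = -0.3135 < 0.
Iterate (Newton) starting at β = 0.58:
  β = 0.5800: g = -0.07757, g' = -0.4383 → β = 0.4030
  β = 0.4030: g = -0.00337, g' = -0.4071 → β = 0.3947
Converged at β = 0.3947.
Compositions from xᵢ = zᵢ/(1+β(Kᵢ−1)), yᵢ = Kᵢxᵢ:
  1: x = 0.2958, y = 0.5709
  2: x = 0.1680, y = 0.1931
  3: x = 0.5362, y = 0.2359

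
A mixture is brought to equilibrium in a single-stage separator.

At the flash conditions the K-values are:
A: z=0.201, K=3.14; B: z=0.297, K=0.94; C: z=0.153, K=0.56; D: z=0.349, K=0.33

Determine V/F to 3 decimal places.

Material balance + equilibrium reduce to Σ zᵢ(Kᵢ−1)/(1+V/F(Kᵢ−1)) = 0.
g(0) = ΣzᵢKᵢ − 1 = 0.111 and g(1) = 1 − Σzᵢ/Kᵢ = -0.711, so a root lies in (0, 1).
Newton iteration, V/F⁰ = 0.32:
  V/F = 0.320: g = -0.1389, g' = -0.619 → V/F = 0.096
  V/F = 0.096: g = 0.0189, g' = -0.846 → V/F = 0.118
  V/F = 0.118: g = 0.0005, g' = -0.805 → V/F = 0.119
Converged at V/F = 0.119.

V/F = 0.119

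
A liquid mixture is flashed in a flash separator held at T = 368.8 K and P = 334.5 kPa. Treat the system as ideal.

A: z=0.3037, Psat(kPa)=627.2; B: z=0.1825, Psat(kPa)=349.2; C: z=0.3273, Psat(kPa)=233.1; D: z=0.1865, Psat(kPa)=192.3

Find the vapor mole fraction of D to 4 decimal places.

y_D = 0.1281

Raoult's law: Kᵢ = Pᵢˢᵃᵗ/P = Pᵢˢᵃᵗ/334.5.
  K_A = 627.2/334.5 = 1.875037, K_B = 349.2/334.5 = 1.043946, K_C = 233.1/334.5 = 0.696861, K_D = 192.3/334.5 = 0.574888
Rachford–Rice: g(ψ) = Σ zᵢ(Kᵢ−1)/(1+ψ(Kᵢ−1)) = 0.
Check two-phase: ΣzᵢKᵢ = 1.0953 > 1 and Σzᵢ/Kᵢ = 1.1309 > 1, so g(0) = 0.0953 > 0 and g(1) = -0.1309 < 0.
Newton iteration, ψ⁰ = 0.35:
  ψ = 0.3500: g = 0.00721, g' = -0.2208 → ψ = 0.3826
  ψ = 0.3826: g = 0.00006, g' = -0.2174 → ψ = 0.3829
Converged at ψ = 0.3829.
Compositions from xᵢ = zᵢ/(1+ψ(Kᵢ−1)), yᵢ = Kᵢxᵢ:
  A: x = 0.2275, y = 0.4265
  B: x = 0.1795, y = 0.1874
  C: x = 0.3703, y = 0.2580
  D: x = 0.2228, y = 0.1281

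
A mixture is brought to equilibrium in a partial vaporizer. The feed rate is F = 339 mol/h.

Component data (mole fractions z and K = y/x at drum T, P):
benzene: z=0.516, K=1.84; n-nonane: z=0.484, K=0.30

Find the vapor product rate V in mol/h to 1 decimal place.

Material balance + equilibrium reduce to Σ zᵢ(Kᵢ−1)/(1+ψ(Kᵢ−1)) = 0.
g(0) = ΣzᵢKᵢ − 1 = 0.095 and g(1) = 1 − Σzᵢ/Kᵢ = -0.894, so a root lies in (0, 1).
Binary case is linear: z₁(K₁−1)(1+ψ(K₂−1)) + z₂(K₂−1)(1+ψ(K₁−1)) = 0
⇒ ψ = [z₁(K₁−1)+z₂(K₂−1)] / [−(K₁−1)(K₂−1)] = 0.0946/0.5880 = 0.161
Then V = ψ·F = 0.1610·339 = 54.6 mol/h and L = F − V = 284.4 mol/h.

V = 54.6 mol/h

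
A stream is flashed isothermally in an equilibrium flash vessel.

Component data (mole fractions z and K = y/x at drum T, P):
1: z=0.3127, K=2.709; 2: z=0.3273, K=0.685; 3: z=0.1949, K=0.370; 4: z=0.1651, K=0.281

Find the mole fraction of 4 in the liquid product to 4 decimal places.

x_4 = 0.1948

Material balance + equilibrium reduce to Σ zᵢ(Kᵢ−1)/(1+β(Kᵢ−1)) = 0.
g(0) = ΣzᵢKᵢ − 1 = 0.1898 and g(1) = 1 − Σzᵢ/Kᵢ = -0.7075, so a root lies in (0, 1).
Iterate (Newton) starting at β = 0.5:
  β = 0.5000: g = -0.19879, g' = -0.6842 → β = 0.2095
  β = 0.2095: g = 0.00194, g' = -0.7534 → β = 0.2120
Converged at β = 0.2120.
Compositions from xᵢ = zᵢ/(1+β(Kᵢ−1)), yᵢ = Kᵢxᵢ:
  1: x = 0.2295, y = 0.6218
  2: x = 0.3507, y = 0.2402
  3: x = 0.2250, y = 0.0832
  4: x = 0.1948, y = 0.0547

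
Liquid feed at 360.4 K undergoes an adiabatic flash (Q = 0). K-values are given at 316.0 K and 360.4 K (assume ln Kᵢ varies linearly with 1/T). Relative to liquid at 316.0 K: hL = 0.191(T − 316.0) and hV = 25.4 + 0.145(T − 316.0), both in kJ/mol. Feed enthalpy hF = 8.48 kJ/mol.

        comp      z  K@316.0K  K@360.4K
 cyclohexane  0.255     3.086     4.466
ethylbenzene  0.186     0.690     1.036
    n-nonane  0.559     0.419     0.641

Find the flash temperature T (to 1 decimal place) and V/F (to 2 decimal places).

T = 327.5 K, V/F = 0.25

Adiabatic flash: solve Rachford–Rice at each trial T, then check hF = ψ·hV(T) + (1−ψ)·hL(T).
  T = 316.0 K: K = (3.086, 0.690, 0.419), RR gives ψ = 0.138, H_out = 3.497 kJ/mol
  T = 360.4 K: K = (4.466, 1.036, 0.641), RR gives ψ = 0.691, H_out = 24.619 kJ/mol
  T = 338.2 K: K = (3.758, 0.857, 0.526), RR gives ψ = 0.367, H_out = 13.196 kJ/mol
  T = 327.1 K: K = (3.417, 0.772, 0.471), RR gives ψ = 0.248, H_out = 8.293 kJ/mol
  T = 332.6 K: K = (3.584, 0.814, 0.498), RR gives ψ = 0.305, H_out = 10.692 kJ/mol
  T = 329.9 K: K = (3.502, 0.793, 0.485), RR gives ψ = 0.277, H_out = 9.509 kJ/mol
  T = 328.5 K: K = (3.459, 0.782, 0.478), RR gives ψ = 0.262, H_out = 8.900 kJ/mol
Linear interpolation between T = 327.1 (H_out = 8.293) and T = 328.5 (H_out = 8.900) on hF = 8.48 gives T ≈ 327.5 K, at which ψ = 0.25.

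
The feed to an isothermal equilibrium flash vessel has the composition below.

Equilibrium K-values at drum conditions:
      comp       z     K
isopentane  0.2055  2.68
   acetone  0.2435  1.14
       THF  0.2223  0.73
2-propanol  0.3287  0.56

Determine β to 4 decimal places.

Rachford–Rice: g(β) = Σ zᵢ(Kᵢ−1)/(1+β(Kᵢ−1)) = 0.
Check two-phase: ΣzᵢKᵢ = 1.1747 > 1 and Σzᵢ/Kᵢ = 1.1818 > 1, so g(0) = 0.1747 > 0 and g(1) = -0.1818 < 0.
Newton iteration, β⁰ = 0.5:
  β = 0.5000: g = -0.03532, g' = -0.3017 → β = 0.3829
  β = 0.3829: g = 0.00156, g' = -0.3313 → β = 0.3877
Converged at β = 0.3877.

β = 0.3877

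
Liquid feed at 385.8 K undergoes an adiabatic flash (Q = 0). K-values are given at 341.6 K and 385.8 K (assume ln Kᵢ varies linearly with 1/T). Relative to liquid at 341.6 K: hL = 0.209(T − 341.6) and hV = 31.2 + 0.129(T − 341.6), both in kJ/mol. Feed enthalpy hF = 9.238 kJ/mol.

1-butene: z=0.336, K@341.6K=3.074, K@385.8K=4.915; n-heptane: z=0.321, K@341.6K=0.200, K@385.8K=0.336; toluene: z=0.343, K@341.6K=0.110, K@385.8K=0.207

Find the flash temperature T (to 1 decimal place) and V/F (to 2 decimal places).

Adiabatic flash: solve Rachford–Rice at each trial T, then check hF = ψ·hV(T) + (1−ψ)·hL(T).
  T = 341.6 K: K = (3.074, 0.200, 0.110), RR gives ψ = 0.077, H_out = 2.393 kJ/mol
  T = 385.8 K: K = (4.915, 0.336, 0.207), RR gives ψ = 0.289, H_out = 17.241 kJ/mol
  T = 363.7 K: K = (3.943, 0.263, 0.154), RR gives ψ = 0.198, H_out = 10.434 kJ/mol
  T = 352.6 K: K = (3.493, 0.230, 0.131), RR gives ψ = 0.143, H_out = 6.624 kJ/mol
  T = 358.1 K: K = (3.713, 0.246, 0.142), RR gives ψ = 0.171, H_out = 8.557 kJ/mol
  T = 360.9 K: K = (3.827, 0.255, 0.148), RR gives ψ = 0.185, H_out = 9.506 kJ/mol
  T = 359.5 K: K = (3.770, 0.251, 0.145), RR gives ψ = 0.178, H_out = 9.034 kJ/mol
Linear interpolation between T = 359.5 (H_out = 9.034) and T = 360.9 (H_out = 9.506) on hF = 9.238 gives T ≈ 360.1 K, at which ψ = 0.18.

T = 360.1 K, V/F = 0.18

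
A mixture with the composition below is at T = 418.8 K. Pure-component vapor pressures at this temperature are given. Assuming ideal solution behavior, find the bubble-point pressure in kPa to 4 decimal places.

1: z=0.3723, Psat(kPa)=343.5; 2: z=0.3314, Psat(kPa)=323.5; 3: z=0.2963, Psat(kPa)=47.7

Pbub = 249.2265 kPa

At the bubble point ψ → 0, so ΣzᵢKᵢ = 1 with Kᵢ = Pᵢˢᵃᵗ/P ⇒ P = ΣzᵢPᵢˢᵃᵗ.
P = 0.3723·343.5 + 0.3314·323.5 + 0.2963·47.7 = 249.2265 kPa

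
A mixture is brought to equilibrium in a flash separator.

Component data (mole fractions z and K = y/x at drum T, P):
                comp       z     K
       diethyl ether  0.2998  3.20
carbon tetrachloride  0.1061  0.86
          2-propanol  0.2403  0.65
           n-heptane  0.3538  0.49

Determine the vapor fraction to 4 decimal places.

ψ = 0.4180

Rachford–Rice: g(ψ) = Σ zᵢ(Kᵢ−1)/(1+ψ(Kᵢ−1)) = 0.
Check two-phase: ΣzᵢKᵢ = 1.3802 > 1 and Σzᵢ/Kᵢ = 1.3088 > 1, so g(0) = 0.3802 > 0 and g(1) = -0.3088 < 0.
Newton–Raphson from ψ = 0.5:
  ψ = 0.5000: g = -0.04604, g' = -0.5405 → ψ = 0.4148
  ψ = 0.4148: g = 0.00184, g' = -0.5873 → ψ = 0.4179
Converged at ψ = 0.4180.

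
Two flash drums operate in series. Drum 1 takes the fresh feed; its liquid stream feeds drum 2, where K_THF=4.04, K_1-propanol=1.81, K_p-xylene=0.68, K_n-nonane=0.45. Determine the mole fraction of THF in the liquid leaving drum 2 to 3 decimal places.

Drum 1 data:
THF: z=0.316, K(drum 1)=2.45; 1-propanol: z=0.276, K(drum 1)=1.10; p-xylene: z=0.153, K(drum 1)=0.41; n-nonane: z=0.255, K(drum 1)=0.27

x_THF (drum 2) = 0.072

Drum 1:
Let ψ₁ = V/F and solve Σ zᵢ(Kᵢ−1)/(1+ψ₁(Kᵢ−1)) = 0.
g(0) = ΣzᵢKᵢ − 1 = 0.209 and g(1) = 1 − Σzᵢ/Kᵢ = -0.698, so a root lies in (0, 1).
Newton–Raphson from ψ₁ = 0.5:
  ψ₁ = 0.500: g = -0.1293, g' = -0.670 → ψ₁ = 0.307
  ψ₁ = 0.307: g = -0.0063, g' = -0.626 → ψ₁ = 0.297
Converged at ψ₁ = 0.297.
Drum-1 compositions:
  THF: x = 0.221, y = 0.541
  1-propanol: x = 0.268, y = 0.295
  p-xylene: x = 0.185, y = 0.076
  n-nonane: x = 0.326, y = 0.088
Drum-2 feed = drum-1 liquid: z₂ = (0.2209, 0.2680, 0.1855, 0.3256).
Drum 2:
Material balance + equilibrium reduce to Σ zᵢ(Kᵢ−1)/(1+ψ₂(Kᵢ−1)) = 0.
g(0) = ΣzᵢKᵢ − 1 = 0.650 and g(1) = 1 − Σzᵢ/Kᵢ = -0.199, so a root lies in (0, 1).
Newton iteration, ψ₂⁰ = 0.59:
  ψ₂ = 0.590: g = 0.0490, g' = -0.587 → ψ₂ = 0.674
  ψ₂ = 0.674: g = 0.0007, g' = -0.573 → ψ₂ = 0.675
Converged at ψ₂ = 0.675.
  THF: x = 0.072, y = 0.292
  1-propanol: x = 0.173, y = 0.314
  p-xylene: x = 0.237, y = 0.161
  n-nonane: x = 0.518, y = 0.233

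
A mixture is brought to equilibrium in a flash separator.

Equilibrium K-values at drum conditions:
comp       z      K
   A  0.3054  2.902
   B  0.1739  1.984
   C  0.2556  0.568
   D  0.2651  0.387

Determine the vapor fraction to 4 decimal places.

Iterate (Newton) starting at ψ = 0.5:
  ψ = 0.5000: g = 0.03725, g' = -0.6506 → ψ = 0.5573
  ψ = 0.5573: g = 0.00026, g' = -0.6432 → ψ = 0.5577
Converged at ψ = 0.5577.

ψ = 0.5577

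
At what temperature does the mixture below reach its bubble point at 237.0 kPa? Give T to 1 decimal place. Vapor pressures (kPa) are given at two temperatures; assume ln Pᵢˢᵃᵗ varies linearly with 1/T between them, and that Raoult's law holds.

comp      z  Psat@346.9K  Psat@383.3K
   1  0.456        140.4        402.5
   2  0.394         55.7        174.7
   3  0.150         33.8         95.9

T = 378.9 K

Bubble-point temperature: ΣzᵢPᵢˢᵃᵗ(T) = P. Interpolate ln Pᵢˢᵃᵗ = aᵢ + bᵢ/T.
  T = 346.9 K: ΣzᵢPᵢˢᵃᵗ = 91.04 kPa
  T = 383.3 K: ΣzᵢPᵢˢᵃᵗ = 266.76 kPa
  T = 365.1 K: ΣzᵢPᵢˢᵃᵗ = 160.04 kPa
  T = 374.2 K: ΣzᵢPᵢˢᵃᵗ = 207.90 kPa
  T = 378.8 K: ΣzᵢPᵢˢᵃᵗ = 236.17 kPa
  T = 381.1 K: ΣzᵢPᵢˢᵃᵗ = 251.43 kPa
Interpolating between 378.8 K and 381.1 K gives T ≈ 378.9 K.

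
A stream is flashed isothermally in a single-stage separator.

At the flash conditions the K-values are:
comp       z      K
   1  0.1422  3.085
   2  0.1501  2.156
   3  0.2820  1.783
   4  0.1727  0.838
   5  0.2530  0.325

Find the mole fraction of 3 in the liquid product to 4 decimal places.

x_3 = 0.1816

Material balance + equilibrium reduce to Σ zᵢ(Kᵢ−1)/(1+β(Kᵢ−1)) = 0.
g(0) = ΣzᵢKᵢ − 1 = 0.4921 and g(1) = 1 − Σzᵢ/Kᵢ = -0.2584, so a root lies in (0, 1).
Newton–Raphson from β = 0.54:
  β = 0.5400: g = 0.10210, g' = -0.5891 → β = 0.7133
  β = 0.7133: g = -0.00501, g' = -0.6659 → β = 0.7058
Converged at β = 0.7058.
Compositions from xᵢ = zᵢ/(1+β(Kᵢ−1)), yᵢ = Kᵢxᵢ:
  1: x = 0.0575, y = 0.1775
  2: x = 0.0827, y = 0.1782
  3: x = 0.1816, y = 0.3238
  4: x = 0.1950, y = 0.1634
  5: x = 0.4832, y = 0.1570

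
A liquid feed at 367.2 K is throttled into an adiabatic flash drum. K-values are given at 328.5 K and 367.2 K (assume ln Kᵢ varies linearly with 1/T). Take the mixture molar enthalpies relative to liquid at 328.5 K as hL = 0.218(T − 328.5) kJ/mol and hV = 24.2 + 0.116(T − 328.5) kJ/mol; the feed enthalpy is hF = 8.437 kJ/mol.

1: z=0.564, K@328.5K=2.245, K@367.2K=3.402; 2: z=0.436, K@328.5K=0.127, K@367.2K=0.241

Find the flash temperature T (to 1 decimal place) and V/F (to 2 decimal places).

T = 331.7 K, V/F = 0.32

Adiabatic flash: solve Rachford–Rice at each trial T, then check hF = ψ·hV(T) + (1−ψ)·hL(T).
  T = 328.5 K: K = (2.245, 0.127), RR gives ψ = 0.296, H_out = 7.160 kJ/mol
  T = 367.2 K: K = (3.402, 0.241), RR gives ψ = 0.562, H_out = 19.810 kJ/mol
  T = 347.9 K: K = (2.797, 0.178), RR gives ψ = 0.444, H_out = 14.090 kJ/mol
  T = 338.2 K: K = (2.514, 0.151), RR gives ψ = 0.376, H_out = 10.852 kJ/mol
  T = 333.4 K: K = (2.379, 0.139), RR gives ψ = 0.339, H_out = 9.097 kJ/mol
  T = 330.9 K: K = (2.310, 0.133), RR gives ψ = 0.318, H_out = 8.130 kJ/mol
  T = 332.1 K: K = (2.343, 0.136), RR gives ψ = 0.328, H_out = 8.599 kJ/mol
Linear interpolation between T = 330.9 (H_out = 8.130) and T = 332.1 (H_out = 8.599) on hF = 8.437 gives T ≈ 331.7 K, at which ψ = 0.32.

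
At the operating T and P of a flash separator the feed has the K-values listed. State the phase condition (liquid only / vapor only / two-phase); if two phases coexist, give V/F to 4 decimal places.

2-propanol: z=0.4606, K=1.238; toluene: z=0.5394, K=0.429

ΣzᵢKᵢ = 0.8016; Σzᵢ/Kᵢ = 1.6294.
Since ΣzᵢKᵢ < 1 the mixture is below its bubble point — single liquid phase.

liquid only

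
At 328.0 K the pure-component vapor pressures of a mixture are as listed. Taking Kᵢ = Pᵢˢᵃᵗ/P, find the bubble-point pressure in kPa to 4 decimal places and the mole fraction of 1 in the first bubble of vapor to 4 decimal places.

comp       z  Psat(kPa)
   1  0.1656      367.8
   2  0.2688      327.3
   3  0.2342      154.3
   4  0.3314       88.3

Pbub = 214.2856 kPa, y_1 = 0.2842

At the bubble point ψ → 0, so ΣzᵢKᵢ = 1 with Kᵢ = Pᵢˢᵃᵗ/P ⇒ P = ΣzᵢPᵢˢᵃᵗ.
P = 0.1656·367.8 + 0.2688·327.3 + 0.2342·154.3 + 0.3314·88.3 = 214.2856 kPa
yᵢ = zᵢPᵢˢᵃᵗ/P ⇒ y_1 = 0.1656·367.8/214.2856 = 0.2842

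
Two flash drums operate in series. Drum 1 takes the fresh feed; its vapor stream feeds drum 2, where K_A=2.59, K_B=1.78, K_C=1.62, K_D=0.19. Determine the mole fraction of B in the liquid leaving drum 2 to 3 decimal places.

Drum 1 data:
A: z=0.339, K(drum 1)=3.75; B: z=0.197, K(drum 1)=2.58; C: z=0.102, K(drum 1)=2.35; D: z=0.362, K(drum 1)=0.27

Drum 1:
Let ψ₁ = V/F and solve Σ zᵢ(Kᵢ−1)/(1+ψ₁(Kᵢ−1)) = 0.
g(0) = ΣzᵢKᵢ − 1 = 1.117 and g(1) = 1 − Σzᵢ/Kᵢ = -0.551, so a root lies in (0, 1).
Iterate (Newton) starting at ψ₁ = 0.5:
  ψ₁ = 0.500: g = 0.2325, g' = -1.153 → ψ₁ = 0.702
  ψ₁ = 0.702: g = -0.0052, g' = -1.269 → ψ₁ = 0.698
Converged at ψ₁ = 0.698.
Drum-1 compositions:
  A: x = 0.116, y = 0.436
  B: x = 0.094, y = 0.242
  C: x = 0.053, y = 0.123
  D: x = 0.738, y = 0.199
Drum-2 feed = drum-1 vapor: z₂ = (0.4356, 0.2418, 0.1234, 0.1991).
Drum 2:
Rachford–Rice: g(ψ₂) = Σ zᵢ(Kᵢ−1)/(1+ψ₂(Kᵢ−1)) = 0.
Check two-phase: ΣzᵢKᵢ = 1.796 > 1 and Σzᵢ/Kᵢ = 1.428 > 1, so g(0) = 0.796 > 0 and g(1) = -0.428 < 0.
Iterate (Newton) starting at ψ₂ = 0.3:
  ψ₂ = 0.300: g = 0.4732, g' = -0.863 → ψ₂ = 0.848
  ψ₂ = 0.848: g = -0.0569, g' = -1.608 → ψ₂ = 0.813
  ψ₂ = 0.813: g = -0.0038, g' = -1.405 → ψ₂ = 0.810
Converged at ψ₂ = 0.810.
  A: x = 0.190, y = 0.493
  B: x = 0.148, y = 0.264
  C: x = 0.082, y = 0.133
  D: x = 0.579, y = 0.110

x_B (drum 2) = 0.148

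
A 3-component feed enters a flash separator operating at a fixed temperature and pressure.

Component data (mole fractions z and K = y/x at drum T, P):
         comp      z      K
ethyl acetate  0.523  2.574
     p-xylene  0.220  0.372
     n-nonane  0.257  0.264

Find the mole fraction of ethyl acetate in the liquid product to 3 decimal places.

x_ethyl acetate = 0.304

Material balance + equilibrium reduce to Σ zᵢ(Kᵢ−1)/(1+ψ(Kᵢ−1)) = 0.
Check two-phase: ΣzᵢKᵢ = 1.496 > 1 and Σzᵢ/Kᵢ = 1.768 > 1, so g(0) = 0.496 > 0 and g(1) = -0.768 < 0.
Newton iteration, ψ⁰ = 0.5:
  ψ = 0.500: g = -0.0400, g' = -0.939 → ψ = 0.457
Converged at ψ = 0.457.
Compositions from xᵢ = zᵢ/(1+ψ(Kᵢ−1)), yᵢ = Kᵢxᵢ:
  ethyl acetate: x = 0.304, y = 0.783
  p-xylene: x = 0.309, y = 0.115
  n-nonane: x = 0.387, y = 0.102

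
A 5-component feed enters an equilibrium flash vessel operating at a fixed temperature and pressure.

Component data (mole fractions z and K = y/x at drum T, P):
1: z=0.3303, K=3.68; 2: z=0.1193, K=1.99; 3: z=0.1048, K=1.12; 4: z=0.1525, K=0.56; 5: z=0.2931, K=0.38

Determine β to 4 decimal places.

Iterate (Newton) starting at β = 0.5:
  β = 0.5000: g = 0.11977, g' = -0.7721 → β = 0.6551
  β = 0.6551: g = 0.00423, g' = -0.7345 → β = 0.6609
Converged at β = 0.6609.

β = 0.6609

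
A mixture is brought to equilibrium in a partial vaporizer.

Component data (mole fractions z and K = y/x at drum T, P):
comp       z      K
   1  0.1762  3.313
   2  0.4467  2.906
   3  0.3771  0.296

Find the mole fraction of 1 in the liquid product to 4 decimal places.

x_1 = 0.0674

Newton–Raphson from V/F = 0.49:
  V/F = 0.4900: g = 0.22600, g' = -1.0766 → V/F = 0.6999
  V/F = 0.6999: g = -0.00296, g' = -1.1617 → V/F = 0.6974
Converged at V/F = 0.6974.
Compositions from xᵢ = zᵢ/(1+V/F(Kᵢ−1)), yᵢ = Kᵢxᵢ:
  1: x = 0.0674, y = 0.2234
  2: x = 0.1918, y = 0.5573
  3: x = 0.7408, y = 0.2193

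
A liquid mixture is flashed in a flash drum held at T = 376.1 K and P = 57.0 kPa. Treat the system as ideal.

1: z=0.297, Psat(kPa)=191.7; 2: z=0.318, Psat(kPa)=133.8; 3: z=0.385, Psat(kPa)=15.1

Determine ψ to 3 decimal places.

Raoult's law: Kᵢ = Pᵢˢᵃᵗ/P = Pᵢˢᵃᵗ/57.0.
  K_1 = 191.7/57.0 = 3.36316, K_2 = 133.8/57.0 = 2.34737, K_3 = 15.1/57.0 = 0.26491
Rachford–Rice: g(ψ) = Σ zᵢ(Kᵢ−1)/(1+ψ(Kᵢ−1)) = 0.
Feasibility: ΣzᵢKᵢ = 1.847, Σzᵢ/Kᵢ = 1.677 — both > 1, two phases present.
Newton–Raphson from ψ = 0.65:
  ψ = 0.650: g = -0.0368, g' = -1.185 → ψ = 0.619
  ψ = 0.619: g = -0.0006, g' = -1.145 → ψ = 0.618
Converged at ψ = 0.618.

ψ = 0.618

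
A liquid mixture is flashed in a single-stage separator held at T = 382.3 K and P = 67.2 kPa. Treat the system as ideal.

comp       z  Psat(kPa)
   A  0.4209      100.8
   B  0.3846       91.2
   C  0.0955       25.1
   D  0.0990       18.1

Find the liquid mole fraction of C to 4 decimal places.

x_C = 0.1750

Raoult's law: Kᵢ = Pᵢˢᵃᵗ/P = Pᵢˢᵃᵗ/67.2.
  K_A = 100.8/67.2 = 1.500000, K_B = 91.2/67.2 = 1.357143, K_C = 25.1/67.2 = 0.373512, K_D = 18.1/67.2 = 0.269345
Let ψ = V/F and solve Σ zᵢ(Kᵢ−1)/(1+ψ(Kᵢ−1)) = 0.
g(0) = ΣzᵢKᵢ − 1 = 0.2156 and g(1) = 1 − Σzᵢ/Kᵢ = -0.1872, so a root lies in (0, 1).
Newton–Raphson from ψ = 0.63:
  ψ = 0.6300: g = 0.03929, g' = -0.3773 → ψ = 0.7341
  ψ = 0.7341: g = -0.00405, g' = -0.4615 → ψ = 0.7254
  ψ = 0.7254: g = -0.00004, g' = -0.4528 → ψ = 0.7253
Converged at ψ = 0.7253.
Compositions from xᵢ = zᵢ/(1+ψ(Kᵢ−1)), yᵢ = Kᵢxᵢ:
  A: x = 0.3089, y = 0.4633
  B: x = 0.3055, y = 0.4146
  C: x = 0.1750, y = 0.0654
  D: x = 0.2106, y = 0.0567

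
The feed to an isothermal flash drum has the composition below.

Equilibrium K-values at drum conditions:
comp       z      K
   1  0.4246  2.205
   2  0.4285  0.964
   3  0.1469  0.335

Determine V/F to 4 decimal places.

V/F = 0.8740

Rachford–Rice: g(V/F) = Σ zᵢ(Kᵢ−1)/(1+V/F(Kᵢ−1)) = 0.
Check two-phase: ΣzᵢKᵢ = 1.3985 > 1 and Σzᵢ/Kᵢ = 1.0756 > 1, so g(0) = 0.3985 > 0 and g(1) = -0.0756 < 0.
Newton–Raphson from V/F = 0.5:
  V/F = 0.5000: g = 0.15722, g' = -0.3865 → V/F = 0.9068
  V/F = 0.9068: g = -0.01755, g' = -0.5536 → V/F = 0.8751
  V/F = 0.8751: g = -0.00058, g' = -0.5184 → V/F = 0.8740
Converged at V/F = 0.8740.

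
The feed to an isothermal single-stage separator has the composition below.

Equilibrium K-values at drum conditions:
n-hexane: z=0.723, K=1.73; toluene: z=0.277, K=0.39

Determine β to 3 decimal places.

Newton–Raphson from β = 0.5:
  β = 0.500: g = 0.1435, g' = -0.420 → β = 0.842
  β = 0.842: g = -0.0203, g' = -0.583 → β = 0.807
  β = 0.807: g = -0.0006, g' = -0.552 → β = 0.806
Converged at β = 0.806.

β = 0.806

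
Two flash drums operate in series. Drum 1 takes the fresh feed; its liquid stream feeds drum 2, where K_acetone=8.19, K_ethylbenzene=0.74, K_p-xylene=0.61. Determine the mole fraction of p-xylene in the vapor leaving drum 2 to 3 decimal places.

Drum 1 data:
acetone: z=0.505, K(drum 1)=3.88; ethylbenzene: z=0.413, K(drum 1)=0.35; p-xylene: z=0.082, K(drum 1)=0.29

y_p-xylene (drum 2) = 0.110

Drum 1:
Let ψ₁ = V/F and solve Σ zᵢ(Kᵢ−1)/(1+ψ₁(Kᵢ−1)) = 0.
Feasibility: ΣzᵢKᵢ = 2.128, Σzᵢ/Kᵢ = 1.593 — both > 1, two phases present.
Newton iteration, ψ₁⁰ = 0.5:
  ψ₁ = 0.500: g = 0.1081, g' = -1.186 → ψ₁ = 0.591
  ψ₁ = 0.591: g = 0.0019, g' = -1.156 → ψ₁ = 0.593
Converged at ψ₁ = 0.593.
Drum-1 compositions:
  acetone: x = 0.187, y = 0.724
  ethylbenzene: x = 0.672, y = 0.235
  p-xylene: x = 0.142, y = 0.041
Drum-2 feed = drum-1 liquid: z₂ = (0.1865, 0.6719, 0.1416).
Drum 2:
Let ψ₂ = V/F and solve Σ zᵢ(Kᵢ−1)/(1+ψ₂(Kᵢ−1)) = 0.
Check two-phase: ΣzᵢKᵢ = 2.111 > 1 and Σzᵢ/Kᵢ = 1.163 > 1, so g(0) = 1.111 > 0 and g(1) = -0.163 < 0.
Newton–Raphson from ψ₂ = 0.62:
  ψ₂ = 0.620: g = -0.0353, g' = -0.426 → ψ₂ = 0.537
  ψ₂ = 0.537: g = 0.0030, g' = -0.504 → ψ₂ = 0.543
Converged at ψ₂ = 0.543.
  acetone: x = 0.038, y = 0.311
  ethylbenzene: x = 0.782, y = 0.579
  p-xylene: x = 0.180, y = 0.110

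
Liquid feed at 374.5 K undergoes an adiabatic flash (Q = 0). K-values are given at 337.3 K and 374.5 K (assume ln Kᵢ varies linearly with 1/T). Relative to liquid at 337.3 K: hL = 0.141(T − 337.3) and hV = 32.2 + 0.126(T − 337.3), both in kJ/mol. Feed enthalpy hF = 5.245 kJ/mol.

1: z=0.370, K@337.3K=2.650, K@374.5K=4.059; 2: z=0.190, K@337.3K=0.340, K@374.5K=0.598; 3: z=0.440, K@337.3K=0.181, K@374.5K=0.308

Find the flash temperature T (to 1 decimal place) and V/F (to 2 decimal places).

T = 342.0 K, V/F = 0.14

Adiabatic flash: solve Rachford–Rice at each trial T, then check hF = ψ·hV(T) + (1−ψ)·hL(T).
  T = 337.3 K: K = (2.650, 0.340, 0.181), RR gives ψ = 0.098, H_out = 3.146 kJ/mol
  T = 374.5 K: K = (4.059, 0.598, 0.308), RR gives ψ = 0.397, H_out = 17.819 kJ/mol
  T = 355.9 K: K = (3.316, 0.458, 0.239), RR gives ψ = 0.258, H_out = 10.865 kJ/mol
  T = 346.6 K: K = (2.973, 0.396, 0.209), RR gives ψ = 0.183, H_out = 7.190 kJ/mol
  T = 342.0 K: K = (2.811, 0.368, 0.195), RR gives ψ = 0.143, H_out = 5.251 kJ/mol
  T = 339.6 K: K = (2.728, 0.353, 0.188), RR gives ψ = 0.120, H_out = 4.194 kJ/mol
Linear interpolation between T = 339.6 (H_out = 4.194) and T = 342.0 (H_out = 5.251) on hF = 5.245 gives T ≈ 342.0 K, at which ψ = 0.14.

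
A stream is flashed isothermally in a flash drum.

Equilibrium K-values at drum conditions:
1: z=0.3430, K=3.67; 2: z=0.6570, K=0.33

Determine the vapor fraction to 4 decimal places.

ψ = 0.2659

Material balance + equilibrium reduce to Σ zᵢ(Kᵢ−1)/(1+ψ(Kᵢ−1)) = 0.
Check two-phase: ΣzᵢKᵢ = 1.4756 > 1 and Σzᵢ/Kᵢ = 2.0844 > 1, so g(0) = 0.4756 > 0 and g(1) = -1.0844 < 0.
Binary case is linear: z₁(K₁−1)(1+ψ(K₂−1)) + z₂(K₂−1)(1+ψ(K₁−1)) = 0
⇒ ψ = [z₁(K₁−1)+z₂(K₂−1)] / [−(K₁−1)(K₂−1)] = 0.47562/1.78890 = 0.2659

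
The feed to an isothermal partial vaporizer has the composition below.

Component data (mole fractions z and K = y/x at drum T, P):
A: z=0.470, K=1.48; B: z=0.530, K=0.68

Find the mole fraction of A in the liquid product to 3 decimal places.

Newton iteration, ψ⁰ = 0.5:
  ψ = 0.500: g = -0.0200, g' = -0.147 → ψ = 0.364
  ψ = 0.364: g = 0.0000, g' = -0.148 → ψ = 0.365
Converged at ψ = 0.365.
Compositions from xᵢ = zᵢ/(1+ψ(Kᵢ−1)), yᵢ = Kᵢxᵢ:
  A: x = 0.400, y = 0.592
  B: x = 0.600, y = 0.408

x_A = 0.400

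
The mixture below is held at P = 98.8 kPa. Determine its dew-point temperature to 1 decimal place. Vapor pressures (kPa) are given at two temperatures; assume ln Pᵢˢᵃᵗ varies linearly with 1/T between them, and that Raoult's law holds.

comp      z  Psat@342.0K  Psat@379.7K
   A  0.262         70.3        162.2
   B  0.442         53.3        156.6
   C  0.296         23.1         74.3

Dew-point temperature: Σzᵢ·P/Pᵢˢᵃᵗ(T) = 1. Interpolate ln Pᵢˢᵃᵗ = aᵢ + bᵢ/T.
  T = 342.0 K: ΣzᵢP/Pᵢˢᵃᵗ = 2.4535
  T = 379.7 K: ΣzᵢP/Pᵢˢᵃᵗ = 0.8321
  T = 360.9 K: ΣzᵢP/Pᵢˢᵃᵗ = 1.3846
  T = 370.3 K: ΣzᵢP/Pᵢˢᵃᵗ = 1.0660
  T = 375.0 K: ΣzᵢP/Pᵢˢᵃᵗ = 0.9402
  T = 372.6 K: ΣzᵢP/Pᵢˢᵃᵗ = 1.0021
Interpolating between 372.6 K and 375.0 K gives T ≈ 372.7 K.

T = 372.7 K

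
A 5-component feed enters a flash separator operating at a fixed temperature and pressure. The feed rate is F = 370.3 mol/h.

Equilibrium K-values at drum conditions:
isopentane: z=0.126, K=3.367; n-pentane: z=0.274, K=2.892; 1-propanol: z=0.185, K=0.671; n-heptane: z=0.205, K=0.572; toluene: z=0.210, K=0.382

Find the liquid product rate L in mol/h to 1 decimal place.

Material balance + equilibrium reduce to Σ zᵢ(Kᵢ−1)/(1+ψ(Kᵢ−1)) = 0.
Feasibility: ΣzᵢKᵢ = 1.538, Σzᵢ/Kᵢ = 1.316 — both > 1, two phases present.
Iterate (Newton) starting at ψ = 0.58:
  ψ = 0.580: g = -0.0214, g' = -0.640 → ψ = 0.547
Converged at ψ = 0.547.
Then V = ψ·F = 0.5468·370.3 = 202.5 mol/h and L = F − V = 167.8 mol/h.

L = 167.8 mol/h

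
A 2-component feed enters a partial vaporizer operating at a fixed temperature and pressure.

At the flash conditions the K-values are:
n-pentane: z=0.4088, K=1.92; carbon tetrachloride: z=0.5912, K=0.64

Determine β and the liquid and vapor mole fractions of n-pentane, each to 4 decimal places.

Binary case is linear: z₁(K₁−1)(1+β(K₂−1)) + z₂(K₂−1)(1+β(K₁−1)) = 0
⇒ β = [z₁(K₁−1)+z₂(K₂−1)] / [−(K₁−1)(K₂−1)] = 0.16326/0.33120 = 0.4929
Compositions from xᵢ = zᵢ/(1+β(Kᵢ−1)), yᵢ = Kᵢxᵢ:
  n-pentane: x = 0.2812, y = 0.5400
  carbon tetrachloride: x = 0.7188, y = 0.4600

β = 0.4929, x_n-pentane = 0.2812, y_n-pentane = 0.5400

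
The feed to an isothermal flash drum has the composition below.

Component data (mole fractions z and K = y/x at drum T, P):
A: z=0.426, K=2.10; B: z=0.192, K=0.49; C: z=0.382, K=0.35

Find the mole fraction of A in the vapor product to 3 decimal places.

Material balance + equilibrium reduce to Σ zᵢ(Kᵢ−1)/(1+β(Kᵢ−1)) = 0.
Feasibility: ΣzᵢKᵢ = 1.122, Σzᵢ/Kᵢ = 1.686 — both > 1, two phases present.
Iterate (Newton) starting at β = 0.5:
  β = 0.500: g = -0.1970, g' = -0.659 → β = 0.201
  β = 0.201: g = -0.0110, g' = -0.621 → β = 0.183
Converged at β = 0.183.
Compositions from xᵢ = zᵢ/(1+β(Kᵢ−1)), yᵢ = Kᵢxᵢ:
  A: x = 0.354, y = 0.744
  B: x = 0.212, y = 0.104
  C: x = 0.434, y = 0.152

y_A = 0.744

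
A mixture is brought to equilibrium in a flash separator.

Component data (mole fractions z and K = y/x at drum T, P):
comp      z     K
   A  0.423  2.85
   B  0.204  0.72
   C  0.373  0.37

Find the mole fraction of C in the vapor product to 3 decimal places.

Newton–Raphson from V/F = 0.5:
  V/F = 0.500: g = -0.0030, g' = -0.728 → V/F = 0.496
Converged at V/F = 0.496.
Compositions from xᵢ = zᵢ/(1+V/F(Kᵢ−1)), yᵢ = Kᵢxᵢ:
  A: x = 0.221, y = 0.629
  B: x = 0.237, y = 0.171
  C: x = 0.543, y = 0.201

y_C = 0.201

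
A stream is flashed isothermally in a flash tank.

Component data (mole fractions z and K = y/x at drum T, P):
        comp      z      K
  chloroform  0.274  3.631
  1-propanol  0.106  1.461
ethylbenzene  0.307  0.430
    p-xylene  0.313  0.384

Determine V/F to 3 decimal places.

Rachford–Rice: g(V/F) = Σ zᵢ(Kᵢ−1)/(1+V/F(Kᵢ−1)) = 0.
g(0) = ΣzᵢKᵢ − 1 = 0.402 and g(1) = 1 − Σzᵢ/Kᵢ = -0.677, so a root lies in (0, 1).
Newton–Raphson from V/F = 0.5:
  V/F = 0.500: g = -0.1723, g' = -0.812 → V/F = 0.288
  V/F = 0.288: g = 0.0098, g' = -0.950 → V/F = 0.298
Converged at V/F = 0.298.

V/F = 0.298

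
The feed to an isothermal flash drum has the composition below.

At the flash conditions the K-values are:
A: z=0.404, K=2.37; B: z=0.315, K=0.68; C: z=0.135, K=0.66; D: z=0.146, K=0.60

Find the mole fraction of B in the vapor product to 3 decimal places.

Newton–Raphson from ψ = 0.55:
  ψ = 0.550: g = 0.0620, g' = -0.356 → ψ = 0.724
  ψ = 0.724: g = 0.0036, g' = -0.320 → ψ = 0.735
Converged at ψ = 0.735.
Compositions from xᵢ = zᵢ/(1+ψ(Kᵢ−1)), yᵢ = Kᵢxᵢ:
  A: x = 0.201, y = 0.477
  B: x = 0.412, y = 0.280
  C: x = 0.180, y = 0.119
  D: x = 0.207, y = 0.124

y_B = 0.280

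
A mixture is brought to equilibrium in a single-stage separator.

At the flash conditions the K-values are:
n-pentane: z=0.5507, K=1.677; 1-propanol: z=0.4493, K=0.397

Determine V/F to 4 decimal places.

V/F = 0.2496

Binary case is linear: z₁(K₁−1)(1+V/F(K₂−1)) + z₂(K₂−1)(1+V/F(K₁−1)) = 0
⇒ V/F = [z₁(K₁−1)+z₂(K₂−1)] / [−(K₁−1)(K₂−1)] = 0.10190/0.40823 = 0.2496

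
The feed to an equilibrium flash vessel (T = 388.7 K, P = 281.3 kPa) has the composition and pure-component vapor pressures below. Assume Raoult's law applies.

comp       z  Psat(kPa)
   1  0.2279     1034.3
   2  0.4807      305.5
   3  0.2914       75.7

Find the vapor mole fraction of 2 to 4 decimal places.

Raoult's law: Kᵢ = Pᵢˢᵃᵗ/P = Pᵢˢᵃᵗ/281.3.
  K_1 = 1034.3/281.3 = 3.676857, K_2 = 305.5/281.3 = 1.086029, K_3 = 75.7/281.3 = 0.269108
Rachford–Rice: g(V/F) = Σ zᵢ(Kᵢ−1)/(1+V/F(Kᵢ−1)) = 0.
g(0) = ΣzᵢKᵢ − 1 = 0.4384 and g(1) = 1 − Σzᵢ/Kᵢ = -0.5874, so a root lies in (0, 1).
Iterate (Newton) starting at V/F = 0.5:
  V/F = 0.5000: g = -0.03511, g' = -0.6885 → V/F = 0.4490
  V/F = 0.4490: g = -0.00015, g' = -0.6850 → V/F = 0.4488
Converged at V/F = 0.4488.
Compositions from xᵢ = zᵢ/(1+V/F(Kᵢ−1)), yᵢ = Kᵢxᵢ:
  1: x = 0.1035, y = 0.3807
  2: x = 0.4628, y = 0.5026
  3: x = 0.4336, y = 0.1167

y_2 = 0.5026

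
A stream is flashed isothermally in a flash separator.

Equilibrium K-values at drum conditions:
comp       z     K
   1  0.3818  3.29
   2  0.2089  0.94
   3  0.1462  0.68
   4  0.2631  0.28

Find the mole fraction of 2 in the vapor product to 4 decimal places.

y_2 = 0.2031

Material balance + equilibrium reduce to Σ zᵢ(Kᵢ−1)/(1+V/F(Kᵢ−1)) = 0.
Check two-phase: ΣzᵢKᵢ = 1.6256 > 1 and Σzᵢ/Kᵢ = 1.4929 > 1, so g(0) = 0.6256 > 0 and g(1) = -0.4929 < 0.
Iterate (Newton) starting at V/F = 0.5:
  V/F = 0.5000: g = 0.04300, g' = -0.7902 → V/F = 0.5544
  V/F = 0.5544: g = 0.00009, g' = -0.7895 → V/F = 0.5545
Converged at V/F = 0.5545.
Compositions from xᵢ = zᵢ/(1+V/F(Kᵢ−1)), yᵢ = Kᵢxᵢ:
  1: x = 0.1682, y = 0.5534
  2: x = 0.2161, y = 0.2031
  3: x = 0.1777, y = 0.1209
  4: x = 0.4380, y = 0.1226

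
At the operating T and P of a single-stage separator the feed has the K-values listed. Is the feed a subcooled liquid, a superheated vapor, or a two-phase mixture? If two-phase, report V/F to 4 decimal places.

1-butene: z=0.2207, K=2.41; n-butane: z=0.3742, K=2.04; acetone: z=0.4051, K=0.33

ΣzᵢKᵢ = 1.4289; Σzᵢ/Kᵢ = 1.5026.
Both exceed 1, so a two-phase solution exists.
Let ψ = V/F and solve Σ zᵢ(Kᵢ−1)/(1+ψ(Kᵢ−1)) = 0.
Newton–Raphson from ψ = 0.5:
  ψ = 0.5000: g = 0.03040, g' = -0.7373 → ψ = 0.5412
  ψ = 0.5412: g = -0.00033, g' = -0.7545 → ψ = 0.5408
Converged at ψ = 0.5408.

two-phase, V/F = 0.5408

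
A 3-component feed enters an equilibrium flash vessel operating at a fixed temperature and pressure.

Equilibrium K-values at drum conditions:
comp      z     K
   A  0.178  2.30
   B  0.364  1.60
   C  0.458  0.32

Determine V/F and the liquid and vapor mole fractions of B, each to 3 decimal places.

Newton iteration, V/F⁰ = 0.3:
  V/F = 0.300: g = -0.0397, g' = -0.584 → V/F = 0.232
Converged at V/F = 0.232.
Compositions from xᵢ = zᵢ/(1+V/F(Kᵢ−1)), yᵢ = Kᵢxᵢ:
  A: x = 0.137, y = 0.315
  B: x = 0.320, y = 0.511
  C: x = 0.544, y = 0.174

V/F = 0.232, x_B = 0.320, y_B = 0.511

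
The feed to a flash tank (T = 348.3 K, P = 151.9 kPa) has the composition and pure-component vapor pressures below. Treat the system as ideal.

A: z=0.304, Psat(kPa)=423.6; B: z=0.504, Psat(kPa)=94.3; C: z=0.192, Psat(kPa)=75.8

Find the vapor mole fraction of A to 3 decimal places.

y_A = 0.524

Raoult's law: Kᵢ = Pᵢˢᵃᵗ/P = Pᵢˢᵃᵗ/151.9.
  K_A = 423.6/151.9 = 2.78868, K_B = 94.3/151.9 = 0.62080, K_C = 75.8/151.9 = 0.49901
Rachford–Rice: g(V/F) = Σ zᵢ(Kᵢ−1)/(1+V/F(Kᵢ−1)) = 0.
g(0) = ΣzᵢKᵢ − 1 = 0.256 and g(1) = 1 − Σzᵢ/Kᵢ = -0.306, so a root lies in (0, 1).
Newton iteration, V/F⁰ = 0.5:
  V/F = 0.500: g = -0.0771, g' = -0.467 → V/F = 0.335
  V/F = 0.335: g = 0.0055, g' = -0.545 → V/F = 0.345
Converged at V/F = 0.345.
Compositions from xᵢ = zᵢ/(1+V/F(Kᵢ−1)), yᵢ = Kᵢxᵢ:
  A: x = 0.188, y = 0.524
  B: x = 0.580, y = 0.360
  C: x = 0.232, y = 0.116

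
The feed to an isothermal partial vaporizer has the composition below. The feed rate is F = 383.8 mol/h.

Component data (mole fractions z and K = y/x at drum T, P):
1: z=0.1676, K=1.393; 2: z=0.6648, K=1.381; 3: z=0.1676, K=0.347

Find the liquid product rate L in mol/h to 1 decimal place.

Material balance + equilibrium reduce to Σ zᵢ(Kᵢ−1)/(1+V/F(Kᵢ−1)) = 0.
Check two-phase: ΣzᵢKᵢ = 1.2097 > 1 and Σzᵢ/Kᵢ = 1.0847 > 1, so g(0) = 0.2097 > 0 and g(1) = -0.0847 < 0.
Newton iteration, V/F⁰ = 0.5:
  V/F = 0.5000: g = 0.10531, g' = -0.2437 → V/F = 0.9321
  V/F = 0.9321: g = -0.04454, g' = -0.5330 → V/F = 0.8485
  V/F = 0.8485: g = -0.00464, g' = -0.4291 → V/F = 0.8377
  V/F = 0.8377: g = -0.00006, g' = -0.4184 → V/F = 0.8376
Converged at V/F = 0.8376.
Then V = V/F·F = 0.8376·383.8 = 321.5 mol/h and L = F − V = 62.3 mol/h.

L = 62.3 mol/h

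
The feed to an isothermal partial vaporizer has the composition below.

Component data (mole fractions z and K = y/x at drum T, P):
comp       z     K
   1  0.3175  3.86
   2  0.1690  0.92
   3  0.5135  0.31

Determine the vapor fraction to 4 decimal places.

ψ = 0.3250

Newton–Raphson from ψ = 0.5:
  ψ = 0.5000: g = -0.18134, g' = -1.0108 → ψ = 0.3206
  ψ = 0.3206: g = 0.00487, g' = -1.1110 → ψ = 0.3250
Converged at ψ = 0.3250.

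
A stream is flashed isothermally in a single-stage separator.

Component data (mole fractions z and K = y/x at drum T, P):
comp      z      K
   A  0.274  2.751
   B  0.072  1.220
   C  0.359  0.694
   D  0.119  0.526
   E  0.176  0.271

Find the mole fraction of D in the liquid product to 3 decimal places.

x_D = 0.136

Rachford–Rice: g(V/F) = Σ zᵢ(Kᵢ−1)/(1+V/F(Kᵢ−1)) = 0.
Check two-phase: ΣzᵢKᵢ = 1.201 > 1 and Σzᵢ/Kᵢ = 1.552 > 1, so g(0) = 0.201 > 0 and g(1) = -0.552 < 0.
Newton–Raphson from V/F = 0.5:
  V/F = 0.500: g = -0.1354, g' = -0.566 → V/F = 0.261
  V/F = 0.261: g = 0.0022, g' = -0.616 → V/F = 0.264
Converged at V/F = 0.264.
Compositions from xᵢ = zᵢ/(1+V/F(Kᵢ−1)), yᵢ = Kᵢxᵢ:
  A: x = 0.187, y = 0.515
  B: x = 0.068, y = 0.083
  C: x = 0.391, y = 0.271
  D: x = 0.136, y = 0.072
  E: x = 0.218, y = 0.059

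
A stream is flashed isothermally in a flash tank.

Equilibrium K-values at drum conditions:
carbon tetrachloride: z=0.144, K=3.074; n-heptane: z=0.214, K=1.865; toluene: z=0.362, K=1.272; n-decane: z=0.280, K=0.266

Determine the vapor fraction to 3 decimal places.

ψ = 0.559

Newton iteration, ψ⁰ = 0.58:
  ψ = 0.580: g = -0.0140, g' = -0.676 → ψ = 0.559
Converged at ψ = 0.559.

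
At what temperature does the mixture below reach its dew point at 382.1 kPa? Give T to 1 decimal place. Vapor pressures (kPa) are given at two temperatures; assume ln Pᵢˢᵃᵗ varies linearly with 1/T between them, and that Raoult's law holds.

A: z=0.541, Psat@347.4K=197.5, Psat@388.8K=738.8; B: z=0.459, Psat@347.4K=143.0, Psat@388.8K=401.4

T = 375.8 K

Dew-point temperature: Σzᵢ·P/Pᵢˢᵃᵗ(T) = 1. Interpolate ln Pᵢˢᵃᵗ = aᵢ + bᵢ/T.
  T = 347.4 K: ΣzᵢP/Pᵢˢᵃᵗ = 2.2731
  T = 388.8 K: ΣzᵢP/Pᵢˢᵃᵗ = 0.7167
  T = 368.1 K: ΣzᵢP/Pᵢˢᵃᵗ = 1.2326
  T = 378.5 K: ΣzᵢP/Pᵢˢᵃᵗ = 0.9312
  T = 373.3 K: ΣzᵢP/Pᵢˢᵃᵗ = 1.0691
  T = 375.9 K: ΣzᵢP/Pᵢˢᵃᵗ = 0.9973
Interpolating between 373.3 K and 375.9 K gives T ≈ 375.8 K.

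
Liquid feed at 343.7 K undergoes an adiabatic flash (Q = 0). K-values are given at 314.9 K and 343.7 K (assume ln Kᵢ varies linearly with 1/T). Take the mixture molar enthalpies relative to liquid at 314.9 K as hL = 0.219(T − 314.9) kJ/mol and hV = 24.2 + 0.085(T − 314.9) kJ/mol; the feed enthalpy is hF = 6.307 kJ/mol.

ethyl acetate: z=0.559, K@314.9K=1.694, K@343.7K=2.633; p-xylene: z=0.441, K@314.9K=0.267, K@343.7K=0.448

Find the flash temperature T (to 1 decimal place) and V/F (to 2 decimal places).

T = 318.6 K, V/F = 0.23

Adiabatic flash: solve Rachford–Rice at each trial T, then check hF = ψ·hV(T) + (1−ψ)·hL(T).
  T = 314.9 K: K = (1.694, 0.267), RR gives ψ = 0.127, H_out = 3.078 kJ/mol
  T = 343.7 K: K = (2.633, 0.448), RR gives ψ = 0.743, H_out = 21.413 kJ/mol
  T = 329.3 K: K = (2.132, 0.350), RR gives ψ = 0.470, H_out = 13.627 kJ/mol
  T = 322.1 K: K = (1.905, 0.307), RR gives ψ = 0.319, H_out = 8.990 kJ/mol
  T = 318.5 K: K = (1.798, 0.286), RR gives ψ = 0.231, H_out = 6.255 kJ/mol
  T = 320.3 K: K = (1.851, 0.296), RR gives ψ = 0.276, H_out = 7.669 kJ/mol
Linear interpolation between T = 318.5 (H_out = 6.255) and T = 320.3 (H_out = 7.669) on hF = 6.307 gives T ≈ 318.6 K, at which ψ = 0.23.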